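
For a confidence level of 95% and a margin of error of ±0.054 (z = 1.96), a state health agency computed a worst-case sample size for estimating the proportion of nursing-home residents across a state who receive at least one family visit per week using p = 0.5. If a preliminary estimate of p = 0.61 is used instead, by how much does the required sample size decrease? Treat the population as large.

Conservative (p = 0.5): n = 1.96² × 0.25 / 0.054² ≈ 329.36 → 330.
Using p = 0.61: p(1−p) = 0.2379, so n = 1.96² × 0.2379 / 0.054² ≈ 313.41 → 314.
Reduction: 330 − 314 = 16.

16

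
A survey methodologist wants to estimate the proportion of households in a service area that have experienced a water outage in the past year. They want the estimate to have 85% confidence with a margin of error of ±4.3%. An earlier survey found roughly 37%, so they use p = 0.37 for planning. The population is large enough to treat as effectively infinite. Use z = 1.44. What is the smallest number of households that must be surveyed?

With p = 0.37, p(1−p) = 0.2331.
n = z²·p(1−p)/E² = 1.44² × 0.2331 / 0.043² = 2.0736 × 0.2331 / 0.001849 ≈ 261.41.
Rounding up gives n = 262.

262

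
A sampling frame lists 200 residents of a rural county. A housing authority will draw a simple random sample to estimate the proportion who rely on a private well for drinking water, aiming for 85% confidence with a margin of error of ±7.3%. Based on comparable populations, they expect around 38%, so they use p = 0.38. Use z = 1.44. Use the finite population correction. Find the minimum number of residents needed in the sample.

64

Unadjusted: n₀ = 1.44² × 0.38 × 0.62 / 0.073² ≈ 91.68, so n₀ = 92.
Finite population correction with N = 200: n = n₀ / (1 + (n₀−1)/N) = 92 / (1 + 91/200) = 92 / 1.4550 ≈ 63.23.
Rounding up, n = 64.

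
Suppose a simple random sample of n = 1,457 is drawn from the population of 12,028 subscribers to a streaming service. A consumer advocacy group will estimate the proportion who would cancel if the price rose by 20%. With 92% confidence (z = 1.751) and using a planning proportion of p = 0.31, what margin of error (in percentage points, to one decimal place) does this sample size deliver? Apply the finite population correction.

2.0

Finite-population factor: (N−n)/(N−1) = (12028−1457)/(12028−1) = 0.8789.
SE(p̂) = √[p(1−p)/n · (N−n)/(N−1)] = √[0.2139/1457 × 0.8789] = 0.01136.
E = z × SE = 1.751 × 0.01136 = 0.01989 ≈ 2.0 percentage points.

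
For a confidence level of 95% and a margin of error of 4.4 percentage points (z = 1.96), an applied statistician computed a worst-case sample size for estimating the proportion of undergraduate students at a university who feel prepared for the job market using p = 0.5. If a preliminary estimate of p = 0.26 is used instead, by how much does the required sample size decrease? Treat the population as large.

115

Conservative (p = 0.5): n = 1.96² × 0.25 / 0.044² ≈ 496.07 → 497.
Using p = 0.26: p(1−p) = 0.1924, so n = 1.96² × 0.1924 / 0.044² ≈ 381.78 → 382.
Reduction: 497 − 382 = 115.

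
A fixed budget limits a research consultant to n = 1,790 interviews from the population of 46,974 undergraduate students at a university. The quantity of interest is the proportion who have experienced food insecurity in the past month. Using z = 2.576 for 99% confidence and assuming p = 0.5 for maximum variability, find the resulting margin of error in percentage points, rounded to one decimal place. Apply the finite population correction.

3.0

Finite-population factor: (N−n)/(N−1) = (46974−1790)/(46974−1) = 0.9619.
SE(p̂) = √[p(1−p)/n · (N−n)/(N−1)] = √[0.2500/1790 × 0.9619] = 0.01159.
E = z × SE = 2.576 × 0.01159 = 0.02986 ≈ 3.0 percentage points.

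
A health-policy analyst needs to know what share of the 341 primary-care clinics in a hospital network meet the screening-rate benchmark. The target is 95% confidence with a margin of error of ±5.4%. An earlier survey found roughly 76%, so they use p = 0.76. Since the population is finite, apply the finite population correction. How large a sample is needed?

142

For 95% confidence, z = 1.960.
Unadjusted: n₀ = 1.960² × 0.76 × 0.24 / 0.054² ≈ 240.30, so n₀ = 241.
Finite population correction with N = 341: n = n₀ / (1 + (n₀−1)/N) = 241 / (1 + 240/341) = 241 / 1.7038 ≈ 141.45.
Rounding up, n = 142.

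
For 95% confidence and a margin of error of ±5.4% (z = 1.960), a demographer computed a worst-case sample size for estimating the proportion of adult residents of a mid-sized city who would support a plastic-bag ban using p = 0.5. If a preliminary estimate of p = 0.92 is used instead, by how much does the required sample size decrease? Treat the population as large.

Conservative (p = 0.5): n = 1.960² × 0.25 / 0.054² ≈ 329.36 → 330.
Using p = 0.92: p(1−p) = 0.0736, so n = 1.960² × 0.0736 / 0.054² ≈ 96.96 → 97.
Reduction: 330 − 97 = 233.

233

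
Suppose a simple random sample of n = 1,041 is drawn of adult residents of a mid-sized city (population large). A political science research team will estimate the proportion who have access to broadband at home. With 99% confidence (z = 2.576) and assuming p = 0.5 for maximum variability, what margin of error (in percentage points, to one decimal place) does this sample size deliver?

SE(p̂) = √[p(1−p)/n] = √[0.2500/1041] = 0.01550.
E = z × SE = 2.576 × 0.01550 = 0.03992, or 4.0 percentage points.

4.0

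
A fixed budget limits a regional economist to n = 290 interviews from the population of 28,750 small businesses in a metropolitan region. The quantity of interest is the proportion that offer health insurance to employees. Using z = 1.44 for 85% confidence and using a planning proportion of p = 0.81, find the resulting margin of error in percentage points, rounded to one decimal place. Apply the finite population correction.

Finite-population factor: (N−n)/(N−1) = (28750−290)/(28750−1) = 0.9899.
SE(p̂) = √[p(1−p)/n · (N−n)/(N−1)] = √[0.1539/290 × 0.9899] = 0.02292.
E = z × SE = 1.44 × 0.02292 = 0.03301 ≈ 3.3 percentage points.

3.3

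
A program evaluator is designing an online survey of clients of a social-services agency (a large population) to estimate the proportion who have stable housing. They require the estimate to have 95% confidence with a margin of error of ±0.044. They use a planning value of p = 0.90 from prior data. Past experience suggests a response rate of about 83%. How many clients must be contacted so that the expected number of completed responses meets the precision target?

For 95% confidence, z = 1.96.
Completed interviews needed: n₀ = 1.96² × 0.0900 / 0.044² ≈ 178.59 → 179.
At an 83% response rate, contacts needed = 179 / 0.83 ≈ 215.66 → 216.

216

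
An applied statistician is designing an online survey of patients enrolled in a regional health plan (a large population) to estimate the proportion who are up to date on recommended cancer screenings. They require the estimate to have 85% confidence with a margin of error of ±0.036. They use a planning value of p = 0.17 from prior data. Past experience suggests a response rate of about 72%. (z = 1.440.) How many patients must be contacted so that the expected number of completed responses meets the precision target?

Completed interviews needed: n₀ = 1.440² × 0.1411 / 0.036² ≈ 225.76 → 226.
At a 72% response rate, contacts needed = 226 / 0.72 ≈ 313.89 → 314.

314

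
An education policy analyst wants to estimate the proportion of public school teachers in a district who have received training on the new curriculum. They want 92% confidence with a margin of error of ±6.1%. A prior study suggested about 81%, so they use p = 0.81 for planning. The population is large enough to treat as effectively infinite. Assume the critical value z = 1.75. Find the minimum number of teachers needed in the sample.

127

With p = 0.81, p(1−p) = 0.1539.
n = z²·p(1−p)/E² = 1.75² × 0.1539 / 0.061² = 3.0625 × 0.1539 / 0.003721 ≈ 126.66.
Rounding up gives n = 127.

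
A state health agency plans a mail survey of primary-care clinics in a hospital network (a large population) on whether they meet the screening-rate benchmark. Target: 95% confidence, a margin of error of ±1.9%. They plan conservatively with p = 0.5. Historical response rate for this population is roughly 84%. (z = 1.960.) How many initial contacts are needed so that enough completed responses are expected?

3168

Completed interviews needed: n₀ = 1.960² × 0.2500 / 0.019² ≈ 2660.39 → 2661.
At an 84% response rate, contacts needed = 2661 / 0.84 ≈ 3167.86 → 3168.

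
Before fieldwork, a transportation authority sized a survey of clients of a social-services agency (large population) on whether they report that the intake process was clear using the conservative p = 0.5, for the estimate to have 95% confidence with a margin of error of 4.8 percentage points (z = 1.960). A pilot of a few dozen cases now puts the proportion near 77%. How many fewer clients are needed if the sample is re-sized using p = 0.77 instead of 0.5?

121

Conservative (p = 0.5): n = 1.960² × 0.25 / 0.048² ≈ 416.84 → 417.
Using p = 0.77: p(1−p) = 0.1771, so n = 1.960² × 0.1771 / 0.048² ≈ 295.29 → 296.
Reduction: 417 − 296 = 121.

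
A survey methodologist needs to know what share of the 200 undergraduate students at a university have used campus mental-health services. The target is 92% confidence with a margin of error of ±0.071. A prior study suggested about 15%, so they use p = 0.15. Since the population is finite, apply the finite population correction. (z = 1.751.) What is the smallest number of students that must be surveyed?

57

Unadjusted: n₀ = 1.751² × 0.15 × 0.85 / 0.071² ≈ 77.55, so n₀ = 78.
Finite population correction with N = 200: n = n₀ / (1 + (n₀−1)/N) = 78 / (1 + 77/200) = 78 / 1.3850 ≈ 56.32.
Rounding up, n = 57.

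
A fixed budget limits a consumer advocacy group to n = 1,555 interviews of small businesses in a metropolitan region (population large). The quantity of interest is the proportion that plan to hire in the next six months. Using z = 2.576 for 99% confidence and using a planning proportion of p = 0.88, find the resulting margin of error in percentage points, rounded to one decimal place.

2.1

SE(p̂) = √[p(1−p)/n] = √[0.1056/1555] = 0.00824.
E = z × SE = 2.576 × 0.00824 = 0.02123, or 2.1 percentage points.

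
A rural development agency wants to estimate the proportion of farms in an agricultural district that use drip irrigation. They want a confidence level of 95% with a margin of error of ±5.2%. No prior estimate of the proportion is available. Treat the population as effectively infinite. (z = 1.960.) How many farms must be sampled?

With no prior estimate, use p = 0.5, giving p(1−p) = 0.25.
n = z²·p(1−p)/E² = 1.960² × 0.2500 / 0.052² = 3.8416 × 0.2500 / 0.002704 ≈ 355.18.
Rounding up gives n = 356.

356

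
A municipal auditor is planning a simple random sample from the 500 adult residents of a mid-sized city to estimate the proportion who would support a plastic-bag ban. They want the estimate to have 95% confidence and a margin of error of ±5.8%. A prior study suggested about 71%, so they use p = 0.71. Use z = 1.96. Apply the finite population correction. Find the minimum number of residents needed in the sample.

Unadjusted: n₀ = 1.96² × 0.71 × 0.29 / 0.058² ≈ 235.13, so n₀ = 236.
Finite population correction with N = 500: n = n₀ / (1 + (n₀−1)/N) = 236 / (1 + 235/500) = 236 / 1.4700 ≈ 160.54.
Rounding up, n = 161.

161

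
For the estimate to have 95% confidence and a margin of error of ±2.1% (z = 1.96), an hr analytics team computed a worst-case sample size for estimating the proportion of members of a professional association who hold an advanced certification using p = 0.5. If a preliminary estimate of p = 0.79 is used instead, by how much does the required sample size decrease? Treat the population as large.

732

Conservative (p = 0.5): n = 1.96² × 0.25 / 0.021² ≈ 2177.78 → 2178.
Using p = 0.79: p(1−p) = 0.1659, so n = 1.96² × 0.1659 / 0.021² ≈ 1445.17 → 1446.
Reduction: 2178 − 1446 = 732.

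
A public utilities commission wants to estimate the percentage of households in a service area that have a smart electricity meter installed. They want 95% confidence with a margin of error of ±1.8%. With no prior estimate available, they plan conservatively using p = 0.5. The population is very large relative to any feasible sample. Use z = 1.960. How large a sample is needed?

With p = 0.5, p(1−p) = 0.25.
n = z²·p(1−p)/E² = 1.960² × 0.2500 / 0.018² = 3.8416 × 0.2500 / 0.000324 ≈ 2964.20.
Rounding up gives n = 2965.

2965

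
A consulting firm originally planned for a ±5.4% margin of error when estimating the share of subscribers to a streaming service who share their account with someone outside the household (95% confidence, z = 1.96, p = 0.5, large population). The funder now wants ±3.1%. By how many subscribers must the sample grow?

670

At ±5.4%: n = 1.96² × 0.2500 / 0.054² ≈ 329.36 → 330.
At ±3.1%: n = 1.96² × 0.2500 / 0.031² ≈ 999.38 → 1000.
Additional respondents: 1000 − 330 = 670.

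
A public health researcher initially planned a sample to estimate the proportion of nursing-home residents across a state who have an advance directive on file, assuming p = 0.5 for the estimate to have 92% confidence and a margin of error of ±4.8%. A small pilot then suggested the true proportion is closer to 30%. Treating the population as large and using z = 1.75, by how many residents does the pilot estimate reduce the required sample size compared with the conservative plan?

53

Conservative (p = 0.5): n = 1.75² × 0.25 / 0.048² ≈ 332.30 → 333.
Using p = 0.30: p(1−p) = 0.2100, so n = 1.75² × 0.2100 / 0.048² ≈ 279.13 → 280.
Reduction: 333 − 280 = 53.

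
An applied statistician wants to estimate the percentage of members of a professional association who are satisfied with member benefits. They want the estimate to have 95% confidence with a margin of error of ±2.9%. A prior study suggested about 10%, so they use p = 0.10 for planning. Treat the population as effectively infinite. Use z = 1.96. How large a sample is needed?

412

With p = 0.10, p(1−p) = 0.0900.
n = z²·p(1−p)/E² = 1.96² × 0.0900 / 0.029² = 3.8416 × 0.0900 / 0.000841 ≈ 411.11.
Rounding up gives n = 412.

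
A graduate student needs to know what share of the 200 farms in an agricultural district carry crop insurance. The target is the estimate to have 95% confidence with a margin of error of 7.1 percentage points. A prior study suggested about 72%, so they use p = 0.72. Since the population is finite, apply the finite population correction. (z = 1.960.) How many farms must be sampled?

Unadjusted: n₀ = 1.960² × 0.72 × 0.28 / 0.071² ≈ 153.63, so n₀ = 154.
Finite population correction with N = 200: n = n₀ / (1 + (n₀−1)/N) = 154 / (1 + 153/200) = 154 / 1.7650 ≈ 87.25.
Rounding up, n = 88.

88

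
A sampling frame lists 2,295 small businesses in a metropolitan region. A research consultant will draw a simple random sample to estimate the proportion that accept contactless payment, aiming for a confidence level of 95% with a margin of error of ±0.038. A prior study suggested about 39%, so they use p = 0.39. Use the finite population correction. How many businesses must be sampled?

For 95% confidence, z = 1.96.
Unadjusted: n₀ = 1.96² × 0.39 × 0.61 / 0.038² ≈ 632.91, so n₀ = 633.
Finite population correction with N = 2,295: n = n₀ / (1 + (n₀−1)/N) = 633 / (1 + 632/2295) = 633 / 1.2754 ≈ 496.32.
Rounding up, n = 497.

497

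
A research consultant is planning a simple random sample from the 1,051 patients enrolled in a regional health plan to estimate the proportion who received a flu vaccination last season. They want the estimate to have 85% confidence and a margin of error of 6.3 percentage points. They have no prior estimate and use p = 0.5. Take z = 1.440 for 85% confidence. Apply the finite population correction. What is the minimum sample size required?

Unadjusted: n₀ = 1.440² × 0.50 × 0.50 / 0.063² ≈ 130.61, so n₀ = 131.
Finite population correction with N = 1,051: n = n₀ / (1 + (n₀−1)/N) = 131 / (1 + 130/1051) = 131 / 1.1237 ≈ 116.58.
Rounding up, n = 117.

117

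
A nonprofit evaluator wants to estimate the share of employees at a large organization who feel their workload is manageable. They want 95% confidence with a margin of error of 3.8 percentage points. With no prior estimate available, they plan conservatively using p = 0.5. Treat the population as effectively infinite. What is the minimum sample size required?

666

For 95% confidence, z = 1.960.
With p = 0.5, p(1−p) = 0.25.
n = z²·p(1−p)/E² = 1.960² × 0.2500 / 0.038² = 3.8416 × 0.2500 / 0.001444 ≈ 665.10.
Rounding up gives n = 666.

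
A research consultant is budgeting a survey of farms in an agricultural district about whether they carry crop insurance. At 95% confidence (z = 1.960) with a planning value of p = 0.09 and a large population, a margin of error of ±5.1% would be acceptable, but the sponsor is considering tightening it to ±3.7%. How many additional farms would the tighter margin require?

At ±5.1%: n = 1.960² × 0.0819 / 0.051² ≈ 120.96 → 121.
At ±3.7%: n = 1.960² × 0.0819 / 0.037² ≈ 229.82 → 230.
Additional respondents: 230 − 121 = 109.

109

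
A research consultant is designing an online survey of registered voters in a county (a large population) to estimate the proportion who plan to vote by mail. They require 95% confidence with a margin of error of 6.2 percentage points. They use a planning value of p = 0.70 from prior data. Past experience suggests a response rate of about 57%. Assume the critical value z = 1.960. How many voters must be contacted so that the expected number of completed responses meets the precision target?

369

Completed interviews needed: n₀ = 1.960² × 0.2100 / 0.062² ≈ 209.87 → 210.
At a 57% response rate, contacts needed = 210 / 0.57 ≈ 368.42 → 369.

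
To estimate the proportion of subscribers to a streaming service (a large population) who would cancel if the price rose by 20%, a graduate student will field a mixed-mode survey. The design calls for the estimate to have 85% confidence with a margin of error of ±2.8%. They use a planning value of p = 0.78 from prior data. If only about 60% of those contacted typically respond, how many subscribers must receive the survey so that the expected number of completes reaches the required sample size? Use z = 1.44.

757

Completed interviews needed: n₀ = 1.44² × 0.1716 / 0.028² ≈ 453.86 → 454.
At a 60% response rate, contacts needed = 454 / 0.60 ≈ 756.67 → 757.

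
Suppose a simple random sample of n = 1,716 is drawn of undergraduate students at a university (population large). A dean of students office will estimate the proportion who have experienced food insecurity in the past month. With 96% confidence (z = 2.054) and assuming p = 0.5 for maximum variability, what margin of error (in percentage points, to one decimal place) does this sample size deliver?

SE(p̂) = √[p(1−p)/n] = √[0.2500/1716] = 0.01207.
E = z × SE = 2.054 × 0.01207 = 0.02479, or 2.5 percentage points.

2.5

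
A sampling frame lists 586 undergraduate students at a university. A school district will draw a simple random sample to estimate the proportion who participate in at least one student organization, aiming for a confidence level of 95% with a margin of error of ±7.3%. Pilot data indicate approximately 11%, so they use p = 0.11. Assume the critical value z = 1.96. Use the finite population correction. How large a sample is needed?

Unadjusted: n₀ = 1.96² × 0.11 × 0.89 / 0.073² ≈ 70.57, so n₀ = 71.
Finite population correction with N = 586: n = n₀ / (1 + (n₀−1)/N) = 71 / (1 + 70/586) = 71 / 1.1195 ≈ 63.42.
Rounding up, n = 64.

64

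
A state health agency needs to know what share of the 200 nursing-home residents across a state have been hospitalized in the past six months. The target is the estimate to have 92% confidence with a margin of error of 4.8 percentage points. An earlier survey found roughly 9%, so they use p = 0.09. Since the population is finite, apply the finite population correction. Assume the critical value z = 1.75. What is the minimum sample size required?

71

Unadjusted: n₀ = 1.75² × 0.09 × 0.91 / 0.048² ≈ 108.86, so n₀ = 109.
Finite population correction with N = 200: n = n₀ / (1 + (n₀−1)/N) = 109 / (1 + 108/200) = 109 / 1.5400 ≈ 70.78.
Rounding up, n = 71.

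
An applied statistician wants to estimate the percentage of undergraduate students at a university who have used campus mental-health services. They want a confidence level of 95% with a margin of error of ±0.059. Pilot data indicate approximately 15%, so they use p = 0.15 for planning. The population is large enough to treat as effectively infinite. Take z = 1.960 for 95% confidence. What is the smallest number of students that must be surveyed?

With p = 0.15, p(1−p) = 0.1275.
n = z²·p(1−p)/E² = 1.960² × 0.1275 / 0.059² = 3.8416 × 0.1275 / 0.003481 ≈ 140.71.
Rounding up gives n = 141.

141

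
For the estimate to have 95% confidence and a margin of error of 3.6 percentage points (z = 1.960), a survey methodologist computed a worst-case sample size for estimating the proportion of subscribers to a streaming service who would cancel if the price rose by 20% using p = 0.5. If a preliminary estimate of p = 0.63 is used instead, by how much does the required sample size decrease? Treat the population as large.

Conservative (p = 0.5): n = 1.960² × 0.25 / 0.036² ≈ 741.05 → 742.
Using p = 0.63: p(1−p) = 0.2331, so n = 1.960² × 0.2331 / 0.036² ≈ 690.95 → 691.
Reduction: 742 − 691 = 51.

51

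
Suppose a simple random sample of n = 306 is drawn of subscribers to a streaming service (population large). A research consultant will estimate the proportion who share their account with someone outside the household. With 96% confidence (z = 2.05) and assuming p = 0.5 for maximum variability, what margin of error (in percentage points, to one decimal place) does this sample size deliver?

5.9

SE(p̂) = √[p(1−p)/n] = √[0.2500/306] = 0.02858.
E = z × SE = 2.05 × 0.02858 = 0.05860, or 5.9 percentage points.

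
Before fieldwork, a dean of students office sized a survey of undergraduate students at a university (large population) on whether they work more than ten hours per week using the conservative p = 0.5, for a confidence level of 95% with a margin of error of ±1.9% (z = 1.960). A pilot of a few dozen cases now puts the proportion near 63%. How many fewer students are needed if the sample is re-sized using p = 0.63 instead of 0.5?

Conservative (p = 0.5): n = 1.960² × 0.25 / 0.019² ≈ 2660.39 → 2661.
Using p = 0.63: p(1−p) = 0.2331, so n = 1.960² × 0.2331 / 0.019² ≈ 2480.55 → 2481.
Reduction: 2661 − 2481 = 180.

180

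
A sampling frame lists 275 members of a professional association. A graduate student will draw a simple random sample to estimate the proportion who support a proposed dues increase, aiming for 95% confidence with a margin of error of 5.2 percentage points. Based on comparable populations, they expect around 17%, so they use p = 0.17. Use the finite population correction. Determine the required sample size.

For 95% confidence, z = 1.960.
Unadjusted: n₀ = 1.960² × 0.17 × 0.83 / 0.052² ≈ 200.46, so n₀ = 201.
Finite population correction with N = 275: n = n₀ / (1 + (n₀−1)/N) = 201 / (1 + 200/275) = 201 / 1.7273 ≈ 116.37.
Rounding up, n = 117.

117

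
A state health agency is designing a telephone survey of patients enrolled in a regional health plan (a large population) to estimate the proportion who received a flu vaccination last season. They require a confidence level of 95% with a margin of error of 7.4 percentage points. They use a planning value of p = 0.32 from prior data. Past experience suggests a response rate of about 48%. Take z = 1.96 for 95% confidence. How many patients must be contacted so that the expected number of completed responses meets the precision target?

319

Completed interviews needed: n₀ = 1.96² × 0.2176 / 0.074² ≈ 152.65 → 153.
At a 48% response rate, contacts needed = 153 / 0.48 ≈ 318.75 → 319.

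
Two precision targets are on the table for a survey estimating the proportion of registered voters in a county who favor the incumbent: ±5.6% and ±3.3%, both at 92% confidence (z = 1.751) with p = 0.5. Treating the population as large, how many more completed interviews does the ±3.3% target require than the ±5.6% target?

At ±5.6%: n = 1.751² × 0.2500 / 0.056² ≈ 244.42 → 245.
At ±3.3%: n = 1.751² × 0.2500 / 0.033² ≈ 703.86 → 704.
Additional respondents: 704 − 245 = 459.

459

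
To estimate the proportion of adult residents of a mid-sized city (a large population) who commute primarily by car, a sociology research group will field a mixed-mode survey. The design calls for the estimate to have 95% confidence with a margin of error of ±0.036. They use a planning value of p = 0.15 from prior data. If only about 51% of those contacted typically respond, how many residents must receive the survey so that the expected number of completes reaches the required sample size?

For 95% confidence, z = 1.96.
Completed interviews needed: n₀ = 1.96² × 0.1275 / 0.036² ≈ 377.94 → 378.
At a 51% response rate, contacts needed = 378 / 0.51 ≈ 741.18 → 742.

742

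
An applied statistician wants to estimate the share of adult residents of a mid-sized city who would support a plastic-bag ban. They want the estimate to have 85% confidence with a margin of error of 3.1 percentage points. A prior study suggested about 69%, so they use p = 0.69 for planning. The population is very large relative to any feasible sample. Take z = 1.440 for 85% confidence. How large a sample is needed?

462

With p = 0.69, p(1−p) = 0.2139.
n = z²·p(1−p)/E² = 1.440² × 0.2139 / 0.031² = 2.0736 × 0.2139 / 0.000961 ≈ 461.54.
Rounding up gives n = 462.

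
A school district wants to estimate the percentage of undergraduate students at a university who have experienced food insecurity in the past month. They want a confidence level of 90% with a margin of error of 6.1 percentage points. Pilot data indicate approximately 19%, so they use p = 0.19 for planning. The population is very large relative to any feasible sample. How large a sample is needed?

For 90% confidence, z = 1.645.
With p = 0.19, p(1−p) = 0.1539.
n = z²·p(1−p)/E² = 1.645² × 0.1539 / 0.061² = 2.7060 × 0.1539 / 0.003721 ≈ 111.92.
Rounding up gives n = 112.

112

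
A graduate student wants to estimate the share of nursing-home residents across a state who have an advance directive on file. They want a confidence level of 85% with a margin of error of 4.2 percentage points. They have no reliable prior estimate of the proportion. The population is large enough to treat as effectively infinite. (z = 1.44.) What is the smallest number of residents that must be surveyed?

With no prior estimate, use p = 0.5, giving p(1−p) = 0.25.
n = z²·p(1−p)/E² = 1.44² × 0.2500 / 0.042² = 2.0736 × 0.2500 / 0.001764 ≈ 293.88.
Rounding up gives n = 294.

294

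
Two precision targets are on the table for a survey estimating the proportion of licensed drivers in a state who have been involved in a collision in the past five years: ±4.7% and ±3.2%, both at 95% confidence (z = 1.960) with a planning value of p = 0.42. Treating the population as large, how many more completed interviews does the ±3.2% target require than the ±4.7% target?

At ±4.7%: n = 1.960² × 0.2436 / 0.047² ≈ 423.64 → 424.
At ±3.2%: n = 1.960² × 0.2436 / 0.032² ≈ 913.88 → 914.
Additional respondents: 914 − 424 = 490.

490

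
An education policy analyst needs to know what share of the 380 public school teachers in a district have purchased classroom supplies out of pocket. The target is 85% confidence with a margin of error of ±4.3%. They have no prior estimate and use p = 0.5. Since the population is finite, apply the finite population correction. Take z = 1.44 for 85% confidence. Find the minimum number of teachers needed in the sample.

Unadjusted: n₀ = 1.44² × 0.50 × 0.50 / 0.043² ≈ 280.37, so n₀ = 281.
Finite population correction with N = 380: n = n₀ / (1 + (n₀−1)/N) = 281 / (1 + 280/380) = 281 / 1.7368 ≈ 161.79.
Rounding up, n = 162.

162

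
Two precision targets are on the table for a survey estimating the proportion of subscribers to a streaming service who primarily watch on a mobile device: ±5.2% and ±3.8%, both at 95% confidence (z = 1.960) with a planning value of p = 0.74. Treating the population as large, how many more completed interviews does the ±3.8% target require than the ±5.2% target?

At ±5.2%: n = 1.960² × 0.1924 / 0.052² ≈ 273.34 → 274.
At ±3.8%: n = 1.960² × 0.1924 / 0.038² ≈ 511.86 → 512.
Additional respondents: 512 − 274 = 238.

238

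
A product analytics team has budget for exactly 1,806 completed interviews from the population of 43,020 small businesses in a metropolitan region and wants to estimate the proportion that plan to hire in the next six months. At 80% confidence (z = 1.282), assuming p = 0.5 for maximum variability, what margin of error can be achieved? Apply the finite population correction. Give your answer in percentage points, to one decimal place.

Finite-population factor: (N−n)/(N−1) = (43020−1806)/(43020−1) = 0.9580.
SE(p̂) = √[p(1−p)/n · (N−n)/(N−1)] = √[0.2500/1806 × 0.9580] = 0.01152.
E = z × SE = 1.282 × 0.01152 = 0.01476 ≈ 1.5 percentage points.

1.5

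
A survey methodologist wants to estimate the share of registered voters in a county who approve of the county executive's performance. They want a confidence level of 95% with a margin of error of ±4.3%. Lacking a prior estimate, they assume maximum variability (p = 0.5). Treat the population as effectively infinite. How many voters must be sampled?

520

For 95% confidence, z = 1.960.
With p = 0.5, p(1−p) = 0.25.
n = z²·p(1−p)/E² = 1.960² × 0.2500 / 0.043² = 3.8416 × 0.2500 / 0.001849 ≈ 519.42.
Rounding up gives n = 520.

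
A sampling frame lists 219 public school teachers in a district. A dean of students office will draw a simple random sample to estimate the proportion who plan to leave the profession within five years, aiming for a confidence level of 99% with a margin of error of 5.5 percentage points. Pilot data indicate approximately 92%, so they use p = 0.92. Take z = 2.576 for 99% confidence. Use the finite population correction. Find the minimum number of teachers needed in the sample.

94

Unadjusted: n₀ = 2.576² × 0.92 × 0.08 / 0.055² ≈ 161.45, so n₀ = 162.
Finite population correction with N = 219: n = n₀ / (1 + (n₀−1)/N) = 162 / (1 + 161/219) = 162 / 1.7352 ≈ 93.36.
Rounding up, n = 94.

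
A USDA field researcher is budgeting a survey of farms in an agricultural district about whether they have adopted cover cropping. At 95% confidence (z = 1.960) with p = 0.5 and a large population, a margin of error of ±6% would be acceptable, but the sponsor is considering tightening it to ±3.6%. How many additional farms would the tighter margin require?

475

At ±6%: n = 1.960² × 0.2500 / 0.060² ≈ 266.78 → 267.
At ±3.6%: n = 1.960² × 0.2500 / 0.036² ≈ 741.05 → 742.
Additional respondents: 742 − 267 = 475.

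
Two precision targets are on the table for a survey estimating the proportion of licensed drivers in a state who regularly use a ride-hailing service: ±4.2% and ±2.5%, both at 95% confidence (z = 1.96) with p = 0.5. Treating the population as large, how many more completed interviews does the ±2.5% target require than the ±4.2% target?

992

At ±4.2%: n = 1.96² × 0.2500 / 0.042² ≈ 544.44 → 545.
At ±2.5%: n = 1.96² × 0.2500 / 0.025² ≈ 1536.64 → 1537.
Additional respondents: 1537 − 545 = 992.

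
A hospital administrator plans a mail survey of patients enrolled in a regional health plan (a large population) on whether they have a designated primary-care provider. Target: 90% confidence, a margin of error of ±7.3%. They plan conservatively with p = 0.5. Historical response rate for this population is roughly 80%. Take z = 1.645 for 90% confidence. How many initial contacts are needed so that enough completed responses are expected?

159

Completed interviews needed: n₀ = 1.645² × 0.2500 / 0.073² ≈ 126.95 → 127.
At an 80% response rate, contacts needed = 127 / 0.80 ≈ 158.75 → 159.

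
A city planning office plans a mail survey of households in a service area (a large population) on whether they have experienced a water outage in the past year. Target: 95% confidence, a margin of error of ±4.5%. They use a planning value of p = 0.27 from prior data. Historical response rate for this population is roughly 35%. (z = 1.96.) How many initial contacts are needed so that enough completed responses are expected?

1069

Completed interviews needed: n₀ = 1.96² × 0.1971 / 0.045² ≈ 373.92 → 374.
At a 35% response rate, contacts needed = 374 / 0.35 ≈ 1068.57 → 1069.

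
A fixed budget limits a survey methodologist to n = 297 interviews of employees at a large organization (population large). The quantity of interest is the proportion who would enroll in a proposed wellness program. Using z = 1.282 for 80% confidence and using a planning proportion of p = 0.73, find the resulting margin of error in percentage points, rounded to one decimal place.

3.3

SE(p̂) = √[p(1−p)/n] = √[0.1971/297] = 0.02576.
E = z × SE = 1.282 × 0.02576 = 0.03303, or 3.3 percentage points.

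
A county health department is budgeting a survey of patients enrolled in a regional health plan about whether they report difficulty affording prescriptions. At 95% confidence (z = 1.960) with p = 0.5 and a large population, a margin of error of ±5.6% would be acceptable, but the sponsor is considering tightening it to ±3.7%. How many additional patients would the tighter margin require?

395

At ±5.6%: n = 1.960² × 0.2500 / 0.056² ≈ 306.25 → 307.
At ±3.7%: n = 1.960² × 0.2500 / 0.037² ≈ 701.53 → 702.
Additional respondents: 702 − 307 = 395.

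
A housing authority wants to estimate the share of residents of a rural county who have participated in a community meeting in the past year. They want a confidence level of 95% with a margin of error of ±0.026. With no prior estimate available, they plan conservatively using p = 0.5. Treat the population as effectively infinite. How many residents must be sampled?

For 95% confidence, z = 1.96.
With p = 0.5, p(1−p) = 0.25.
n = z²·p(1−p)/E² = 1.96² × 0.2500 / 0.026² = 3.8416 × 0.2500 / 0.000676 ≈ 1420.71.
Rounding up gives n = 1421.

1421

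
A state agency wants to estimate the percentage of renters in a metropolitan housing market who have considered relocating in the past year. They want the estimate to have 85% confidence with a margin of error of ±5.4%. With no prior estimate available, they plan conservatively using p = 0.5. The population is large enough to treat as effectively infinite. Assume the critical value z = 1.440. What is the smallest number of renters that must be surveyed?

With p = 0.5, p(1−p) = 0.25.
n = z²·p(1−p)/E² = 1.440² × 0.2500 / 0.054² = 2.0736 × 0.2500 / 0.002916 ≈ 177.78.
Rounding up gives n = 178.

178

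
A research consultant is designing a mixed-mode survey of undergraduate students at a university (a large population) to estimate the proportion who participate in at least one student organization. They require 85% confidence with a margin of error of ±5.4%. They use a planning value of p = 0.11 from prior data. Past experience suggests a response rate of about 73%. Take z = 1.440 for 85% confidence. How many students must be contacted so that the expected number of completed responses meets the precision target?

Completed interviews needed: n₀ = 1.440² × 0.0979 / 0.054² ≈ 69.62 → 70.
At a 73% response rate, contacts needed = 70 / 0.73 ≈ 95.89 → 96.

96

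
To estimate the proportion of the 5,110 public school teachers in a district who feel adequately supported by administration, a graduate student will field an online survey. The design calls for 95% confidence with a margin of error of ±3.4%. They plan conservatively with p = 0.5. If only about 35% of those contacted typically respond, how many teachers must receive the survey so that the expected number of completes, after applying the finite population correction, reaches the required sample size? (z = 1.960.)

2043

Completed interviews needed (unadjusted): n₀ = 1.960² × 0.2500 / 0.034² ≈ 830.80 → 831.
FPC for N = 5,110: n = 831 / (1 + 830/5110) = 831 / 1.1624 ≈ 714.88 → 715.
At a 35% response rate, contacts needed = 715 / 0.35 ≈ 2042.86 → 2043.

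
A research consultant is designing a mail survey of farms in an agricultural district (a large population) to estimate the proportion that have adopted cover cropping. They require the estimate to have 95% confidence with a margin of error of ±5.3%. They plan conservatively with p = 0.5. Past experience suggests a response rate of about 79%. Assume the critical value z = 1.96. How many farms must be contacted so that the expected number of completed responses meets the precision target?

Completed interviews needed: n₀ = 1.96² × 0.2500 / 0.053² ≈ 341.90 → 342.
At a 79% response rate, contacts needed = 342 / 0.79 ≈ 432.91 → 433.

433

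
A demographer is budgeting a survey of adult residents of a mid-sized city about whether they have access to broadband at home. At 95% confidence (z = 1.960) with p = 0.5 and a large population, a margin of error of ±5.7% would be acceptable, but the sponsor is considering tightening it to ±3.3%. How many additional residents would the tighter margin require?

At ±5.7%: n = 1.960² × 0.2500 / 0.057² ≈ 295.60 → 296.
At ±3.3%: n = 1.960² × 0.2500 / 0.033² ≈ 881.91 → 882.
Additional respondents: 882 − 296 = 586.

586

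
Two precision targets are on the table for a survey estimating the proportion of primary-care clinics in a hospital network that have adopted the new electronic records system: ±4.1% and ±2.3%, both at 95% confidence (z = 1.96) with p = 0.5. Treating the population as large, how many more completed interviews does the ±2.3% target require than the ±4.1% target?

1244

At ±4.1%: n = 1.96² × 0.2500 / 0.041² ≈ 571.33 → 572.
At ±2.3%: n = 1.96² × 0.2500 / 0.023² ≈ 1815.50 → 1816.
Additional respondents: 1816 − 572 = 1244.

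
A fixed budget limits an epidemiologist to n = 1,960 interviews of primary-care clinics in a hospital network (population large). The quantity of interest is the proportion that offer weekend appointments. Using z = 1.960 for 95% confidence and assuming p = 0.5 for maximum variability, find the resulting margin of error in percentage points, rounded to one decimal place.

SE(p̂) = √[p(1−p)/n] = √[0.2500/1960] = 0.01129.
E = z × SE = 1.960 × 0.01129 = 0.02214, or 2.2 percentage points.

2.2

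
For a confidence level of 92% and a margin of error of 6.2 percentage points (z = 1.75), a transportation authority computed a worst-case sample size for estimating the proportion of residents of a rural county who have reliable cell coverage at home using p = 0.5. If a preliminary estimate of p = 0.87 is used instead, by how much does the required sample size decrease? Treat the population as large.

Conservative (p = 0.5): n = 1.75² × 0.25 / 0.062² ≈ 199.17 → 200.
Using p = 0.87: p(1−p) = 0.1131, so n = 1.75² × 0.1131 / 0.062² ≈ 90.11 → 91.
Reduction: 200 − 91 = 109.

109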